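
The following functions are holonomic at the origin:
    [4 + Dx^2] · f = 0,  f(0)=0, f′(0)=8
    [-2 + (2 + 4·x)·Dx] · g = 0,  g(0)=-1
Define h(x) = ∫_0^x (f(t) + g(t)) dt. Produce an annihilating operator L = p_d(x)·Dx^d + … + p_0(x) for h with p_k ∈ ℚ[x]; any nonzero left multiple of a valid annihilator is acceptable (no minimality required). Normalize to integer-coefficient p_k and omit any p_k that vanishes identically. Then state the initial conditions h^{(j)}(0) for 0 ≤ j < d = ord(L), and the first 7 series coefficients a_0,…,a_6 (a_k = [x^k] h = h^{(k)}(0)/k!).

L = (-28 - 64·x - 64·x^2)·Dx + (12 + 88·x + 192·x^2 + 128·x^3)·Dx^2 + (-7 - 16·x - 16·x^2)·Dx^3 + (3 + 22·x + 48·x^2 + 32·x^3)·Dx^4  (order 4).
h: a_k = 0, -1, 7/2, 1/6, -35/24, 1/8, 23/720, …
ICs: h(0) = 0, h′(0) = -1, h′′(0) = 7, h′′′(0) = 1.

f: a_k = 0, 8, 0, -16/3, 0, 16/15, 0, …
g: a_k = -1, -1, 1/2, -1/2, 5/8, -7/8, 21/16, …
Weyl lclm of L_f,L_g ⇒ L₀ (ord ≤ 3).
h=∫h₀ ⇒ L = L₀·Dx.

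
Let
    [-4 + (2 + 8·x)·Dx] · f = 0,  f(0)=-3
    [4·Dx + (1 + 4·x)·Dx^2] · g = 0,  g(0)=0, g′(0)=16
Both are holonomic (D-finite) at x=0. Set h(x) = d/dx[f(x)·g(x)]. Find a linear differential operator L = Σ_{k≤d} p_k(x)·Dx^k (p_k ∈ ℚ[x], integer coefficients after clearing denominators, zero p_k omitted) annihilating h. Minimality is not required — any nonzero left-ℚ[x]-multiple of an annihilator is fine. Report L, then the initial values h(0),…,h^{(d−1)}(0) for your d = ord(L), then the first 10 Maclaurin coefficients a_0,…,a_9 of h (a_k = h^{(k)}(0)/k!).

f: a_k = -3, -6, 6, -12, 30, -84, 252, -792, 2574, -8580, …
g: a_k = 0, 16, -32, 256/3, -256, 4096/5, -8192/3, 65536/7, -32768, 1048576/9, …
Product ⇒ symmetric product L₀, ord ≤ 2.
Differentiate: ansatz ord ≤ ord L₀ ⇒ L.
L = 4 + (8 + 32·x)·Dx + (1 + 8·x + 16·x^2)·Dx^2  (order 2).
h: a_k = -48, 0, 96, -512, 2272, -47616/5, 194752/5, -5507072/35, 4418592/7, -52960256/21, …
ICs: h(0) = -48, h′(0) = 0.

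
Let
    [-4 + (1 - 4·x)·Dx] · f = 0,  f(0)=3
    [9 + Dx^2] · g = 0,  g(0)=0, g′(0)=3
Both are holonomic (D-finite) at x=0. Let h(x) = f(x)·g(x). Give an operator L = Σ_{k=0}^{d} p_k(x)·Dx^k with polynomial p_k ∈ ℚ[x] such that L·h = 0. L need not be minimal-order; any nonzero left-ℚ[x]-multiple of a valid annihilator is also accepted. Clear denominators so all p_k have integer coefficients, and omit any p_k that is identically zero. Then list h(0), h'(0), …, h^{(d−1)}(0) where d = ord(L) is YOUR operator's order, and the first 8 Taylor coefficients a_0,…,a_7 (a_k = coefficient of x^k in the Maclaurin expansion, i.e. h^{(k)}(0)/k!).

f: a_k = 3, 12, 48, 192, 768, 3072, 12288, 49152, …
g: a_k = 0, 3, 0, -9/2, 0, 81/40, 0, -243/560, …
f·g: L₀ = L_f ⊗_s L_g, ord ≤ 1·2.
L = (-9 + 36·x) + 8·Dx + (-1 + 4·x)·Dx^2  (order 2).
h: a_k = 0, 9, 36, 261/2, 522, 83763/40, 83763/10, 18762183/560, …
ICs: h(0) = 0, h′(0) = 9.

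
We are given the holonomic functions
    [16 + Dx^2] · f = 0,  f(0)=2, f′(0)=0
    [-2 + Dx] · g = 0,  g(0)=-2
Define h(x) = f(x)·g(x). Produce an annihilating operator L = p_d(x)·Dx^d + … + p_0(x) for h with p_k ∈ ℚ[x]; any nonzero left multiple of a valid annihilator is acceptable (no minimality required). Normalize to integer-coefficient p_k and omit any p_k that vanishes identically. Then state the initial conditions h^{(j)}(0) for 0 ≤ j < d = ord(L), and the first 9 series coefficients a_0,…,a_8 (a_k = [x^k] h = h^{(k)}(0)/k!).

L = 20 - 4·Dx + Dx^2  (order 2).
h: a_k = -4, -8, 24, 176/3, 56/3, -656/15, -208/5, -928/315, 4216/315, …
ICs: h(0) = -4, h′(0) = -8.

f: a_k = 2, 0, -16, 0, 64/3, 0, -512/45, 0, 1024/315, …
g: a_k = -2, -4, -4, -8/3, -4/3, -8/15, -8/45, -16/315, -4/315, …
Sym-product of L_f,L_g gives L₀ (≤ ord 2).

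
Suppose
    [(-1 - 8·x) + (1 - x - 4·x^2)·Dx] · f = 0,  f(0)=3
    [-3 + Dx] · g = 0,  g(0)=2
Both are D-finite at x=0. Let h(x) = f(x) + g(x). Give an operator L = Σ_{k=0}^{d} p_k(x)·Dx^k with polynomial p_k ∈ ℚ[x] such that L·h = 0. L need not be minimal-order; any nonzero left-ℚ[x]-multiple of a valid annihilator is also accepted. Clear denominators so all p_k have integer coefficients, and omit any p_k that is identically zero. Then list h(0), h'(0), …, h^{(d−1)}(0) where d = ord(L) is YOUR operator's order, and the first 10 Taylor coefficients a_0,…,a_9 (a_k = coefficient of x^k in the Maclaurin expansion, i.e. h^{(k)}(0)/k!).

L = (-21 - 9·x - 396·x^2 - 288·x^3) + (1 + 42·x + 159·x^2 - 72·x^3 - 144·x^4)·Dx + (2 - 13·x - 9·x^2 + 56·x^3 + 48·x^4)·Dx^2  (order 2).
h: a_k = 5, 9, 24, 36, 375/4, 3981/20, 21801/40, 370683/280, 7829529/2240, 19683123/2240, …
ICs: h(0) = 5, h′(0) = 9.

f: a_k = 3, 3, 15, 27, 87, 195, 543, 1323, 3495, 8787, …
g: a_k = 2, 6, 9, 9, 27/4, 81/20, 81/40, 243/280, 729/2240, 243/2240, …
Weyl lclm of L_f,L_g ⇒ L₀ (ord ≤ 2).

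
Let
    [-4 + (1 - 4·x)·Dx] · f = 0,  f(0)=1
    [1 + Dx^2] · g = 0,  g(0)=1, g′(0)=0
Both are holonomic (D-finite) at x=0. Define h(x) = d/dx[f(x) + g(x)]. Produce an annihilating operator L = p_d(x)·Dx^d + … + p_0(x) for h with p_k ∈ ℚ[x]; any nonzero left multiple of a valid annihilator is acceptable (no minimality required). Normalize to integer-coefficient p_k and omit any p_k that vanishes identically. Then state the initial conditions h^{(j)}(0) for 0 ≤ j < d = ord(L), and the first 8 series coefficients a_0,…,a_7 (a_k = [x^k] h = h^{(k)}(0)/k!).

f: a_k = 1, 4, 16, 64, 256, 1024, 4096, 16384, …
g: a_k = 1, 0, -1/2, 0, 1/24, 0, -1/720, 0, …
Weyl lclm of L_f,L_g ⇒ L₀ (ord ≤ 3).
h₀' ⇒ L via d/dx closure of L₀.
L = (1544 - 64·x + 128·x^2) + (-97 + 396·x - 48·x^2 + 64·x^3)·Dx + (1544 - 64·x + 128·x^2)·Dx^2 + (-97 + 396·x - 48·x^2 + 64·x^3)·Dx^3  (order 3).
h: a_k = 4, 31, 192, 6145/6, 5120, 2949119/120, 114688, 2642411521/5040, …
ICs: h(0) = 4, h′(0) = 31, h′′(0) = 384.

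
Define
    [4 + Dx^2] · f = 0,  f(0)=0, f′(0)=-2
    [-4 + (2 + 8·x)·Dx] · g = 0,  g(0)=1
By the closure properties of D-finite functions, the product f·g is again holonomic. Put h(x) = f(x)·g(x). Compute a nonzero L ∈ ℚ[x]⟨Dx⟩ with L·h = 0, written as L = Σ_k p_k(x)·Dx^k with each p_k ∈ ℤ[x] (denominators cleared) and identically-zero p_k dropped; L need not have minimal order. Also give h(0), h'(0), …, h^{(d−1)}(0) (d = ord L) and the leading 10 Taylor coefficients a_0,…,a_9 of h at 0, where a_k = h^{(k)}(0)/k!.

f: a_k = 0, -2, 0, 4/3, 0, -4/15, 0, 8/315, 0, -4/2835, …
g: a_k = 1, 2, -2, 4, -10, 28, -84, 264, -858, 2860, …
Sym-product of L_f,L_g gives L₀ (≤ ord 2).
L = (16 + 32·x + 64·x^2) + (-4 - 16·x)·Dx + (1 + 8·x + 16·x^2)·Dx^2  (order 2).
h: a_k = 0, -2, -4, 16/3, -16/3, 256/15, -256/5, 48896/315, -30976/63, 4554752/2835, …
ICs: h(0) = 0, h′(0) = -2.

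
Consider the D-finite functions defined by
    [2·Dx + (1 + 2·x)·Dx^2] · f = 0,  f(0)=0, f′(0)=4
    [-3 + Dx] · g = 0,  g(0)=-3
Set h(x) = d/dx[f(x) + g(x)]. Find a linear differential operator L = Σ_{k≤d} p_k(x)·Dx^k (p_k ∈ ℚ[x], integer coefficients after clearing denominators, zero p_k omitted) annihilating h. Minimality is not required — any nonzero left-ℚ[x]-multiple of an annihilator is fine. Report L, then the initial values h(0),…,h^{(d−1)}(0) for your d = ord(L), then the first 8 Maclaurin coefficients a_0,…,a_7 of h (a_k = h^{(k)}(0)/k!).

f: a_k = 0, 4, -4, 16/3, -8, 64/5, -64/3, 256/7, …
g: a_k = -3, -9, -27/2, -27/2, -81/8, -243/40, -243/80, -729/560, …
h₀=f+g: left-lcm gives L₀, ord ≤ 3.
Differentiate: ansatz ord ≤ ord L₀ ⇒ L.
L = (-42 - 36·x) + (-1 - 36·x - 36·x^2)·Dx + (5 + 16·x + 12·x^2)·Dx^2  (order 2).
h: a_k = -5, -35, -49/2, -145/2, 269/8, -5849/40, 19751/80, -288907/560, …
ICs: h(0) = -5, h′(0) = -35.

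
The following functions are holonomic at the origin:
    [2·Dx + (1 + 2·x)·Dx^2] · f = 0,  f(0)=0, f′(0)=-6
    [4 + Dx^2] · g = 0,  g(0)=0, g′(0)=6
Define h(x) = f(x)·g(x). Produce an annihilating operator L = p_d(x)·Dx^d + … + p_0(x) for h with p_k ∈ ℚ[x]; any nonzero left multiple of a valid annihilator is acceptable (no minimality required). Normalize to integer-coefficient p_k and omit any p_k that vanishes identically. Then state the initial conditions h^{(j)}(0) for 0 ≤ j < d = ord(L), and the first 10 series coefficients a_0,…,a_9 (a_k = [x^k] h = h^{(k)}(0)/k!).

L = (-48 + 192·x + 1216·x^2 + 2048·x^3 + 1024·x^4) + (32 + 320·x + 768·x^2 + 512·x^3)·Dx + (160·x + 672·x^2 + 1024·x^3 + 512·x^4)·Dx^2 + (8 + 80·x + 192·x^2 + 128·x^3)·Dx^3 + (3 + 28·x + 92·x^2 + 128·x^3 + 64·x^4)·Dx^4  (order 4).
h: a_k = 0, 0, -36, 36, -24, 48, -88, 744/5, -1808/7, 3200/7, …
ICs: h(0) = 0, h′(0) = 0, h′′(0) = -72, h′′′(0) = 216.

f: a_k = 0, -6, 6, -8, 12, -96/5, 32, -384/7, 96, -512/3, …
g: a_k = 0, 6, 0, -4, 0, 4/5, 0, -8/105, 0, 4/945, …
f·g: L₀ = L_f ⊗_s L_g, ord ≤ 2·2.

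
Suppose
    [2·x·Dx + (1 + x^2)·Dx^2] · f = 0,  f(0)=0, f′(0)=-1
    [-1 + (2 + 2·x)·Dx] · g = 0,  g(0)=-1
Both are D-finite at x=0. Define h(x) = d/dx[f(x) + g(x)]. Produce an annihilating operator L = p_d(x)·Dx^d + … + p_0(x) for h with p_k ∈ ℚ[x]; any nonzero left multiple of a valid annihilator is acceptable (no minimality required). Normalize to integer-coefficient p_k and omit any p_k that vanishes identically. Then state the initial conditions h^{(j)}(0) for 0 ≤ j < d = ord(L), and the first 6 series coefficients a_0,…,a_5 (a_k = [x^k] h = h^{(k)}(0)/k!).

L = (-4 - 10·x + 12·x^2 + 6·x^3) + (-11 - 16·x + 10·x^2 + 48·x^3 + 21·x^4)·Dx + (-2 + 6·x + 12·x^2 + 12·x^3 + 14·x^4 + 6·x^5)·Dx^2  (order 2).
h: a_k = -3/2, 1/4, 13/16, 5/32, -291/256, 63/512, …
ICs: h(0) = -3/2, h′(0) = 1/4.

f: a_k = 0, -1, 0, 1/3, 0, -1/5, …
g: a_k = -1, -1/2, 1/8, -1/16, 5/128, -7/256, …
h₀=f+g: left-lcm gives L₀, ord ≤ 3.
h₀' ⇒ L via d/dx closure of L₀.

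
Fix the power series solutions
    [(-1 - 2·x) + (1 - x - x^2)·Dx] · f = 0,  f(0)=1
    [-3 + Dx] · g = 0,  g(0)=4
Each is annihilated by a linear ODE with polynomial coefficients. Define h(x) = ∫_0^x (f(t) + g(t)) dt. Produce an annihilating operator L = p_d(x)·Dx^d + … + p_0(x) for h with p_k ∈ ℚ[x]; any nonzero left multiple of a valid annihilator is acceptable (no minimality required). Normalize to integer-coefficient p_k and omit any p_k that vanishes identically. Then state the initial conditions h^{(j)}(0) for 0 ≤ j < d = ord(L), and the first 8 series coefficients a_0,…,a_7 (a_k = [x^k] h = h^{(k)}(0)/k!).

f: a_k = 1, 1, 2, 3, 5, 8, 13, 21, …
g: a_k = 4, 12, 18, 18, 27/2, 81/10, 81/20, 243/140, …
h₀=f+g: left-lcm gives L₀, ord ≤ 2.
h=∫h₀ ⇒ L = L₀·Dx.
L = (-3 - 9·x - 45·x^2 - 18·x^3)·Dx + (-5 + 24·x + 15·x^2 - 18·x^3 - 9·x^4)·Dx^2 + (2 - 7·x + 8·x^3 + 3·x^4)·Dx^3  (order 3).
h: a_k = 0, 5, 13/2, 20/3, 21/4, 37/10, 161/60, 341/140, …
ICs: h(0) = 0, h′(0) = 5, h′′(0) = 13.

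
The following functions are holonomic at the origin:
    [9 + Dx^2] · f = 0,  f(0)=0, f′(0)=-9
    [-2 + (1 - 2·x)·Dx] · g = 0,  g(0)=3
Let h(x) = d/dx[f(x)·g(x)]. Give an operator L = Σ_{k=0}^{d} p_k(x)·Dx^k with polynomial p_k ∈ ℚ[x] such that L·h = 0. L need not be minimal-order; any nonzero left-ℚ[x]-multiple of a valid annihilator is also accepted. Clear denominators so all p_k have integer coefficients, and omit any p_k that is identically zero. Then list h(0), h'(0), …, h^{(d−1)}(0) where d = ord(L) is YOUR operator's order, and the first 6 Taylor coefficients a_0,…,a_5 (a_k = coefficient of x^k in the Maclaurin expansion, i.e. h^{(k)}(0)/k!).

L = (1 - 36·x + 36·x^2) + (-4 + 8·x)·Dx + (1 - 4·x + 4·x^2)·Dx^2  (order 2).
h: a_k = -27, -108, -405/2, -540, -11529/8, -34587/10, …
ICs: h(0) = -27, h′(0) = -108.

f: a_k = 0, -9, 0, 27/2, 0, -243/40, …
g: a_k = 3, 6, 12, 24, 48, 96, …
h₀=f·g: eliminate ⇒ L₀, order ≤ 2·1.
Derive L from L₀ (diff closure).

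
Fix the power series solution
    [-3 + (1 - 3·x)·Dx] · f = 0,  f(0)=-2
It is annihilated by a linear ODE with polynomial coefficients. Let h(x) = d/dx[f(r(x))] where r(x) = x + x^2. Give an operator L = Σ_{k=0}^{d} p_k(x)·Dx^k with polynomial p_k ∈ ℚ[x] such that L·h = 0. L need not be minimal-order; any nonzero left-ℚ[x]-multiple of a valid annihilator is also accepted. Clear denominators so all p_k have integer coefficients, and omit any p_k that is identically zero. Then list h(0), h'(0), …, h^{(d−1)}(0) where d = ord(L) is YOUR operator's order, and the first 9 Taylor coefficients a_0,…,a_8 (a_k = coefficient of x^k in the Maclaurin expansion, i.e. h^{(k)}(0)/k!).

L = (8 + 18·x + 18·x^2) + (-1 + x + 9·x^2 + 6·x^3)·Dx  (order 1).
h: a_k = -6, -48, -270, -1368, -6480, -29484, -130410, -565056, -2410074, …
ICs: h(0) = -6.

f: a_k = -2, -6, -18, -54, -162, -486, -1458, -4374, -13122, …
Substitute x→r, Dx→(1/r')Dx; clear ⇒ L₀.
h₀' ⇒ L via d/dx closure of L₀.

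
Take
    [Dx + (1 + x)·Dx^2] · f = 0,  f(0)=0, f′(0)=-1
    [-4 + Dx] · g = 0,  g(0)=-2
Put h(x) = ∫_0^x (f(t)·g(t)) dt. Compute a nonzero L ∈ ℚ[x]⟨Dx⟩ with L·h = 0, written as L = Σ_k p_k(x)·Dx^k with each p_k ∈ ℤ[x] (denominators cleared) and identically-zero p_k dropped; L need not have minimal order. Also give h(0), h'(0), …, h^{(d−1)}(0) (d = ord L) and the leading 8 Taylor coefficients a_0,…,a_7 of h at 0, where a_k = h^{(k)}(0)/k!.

L = (12 + 16·x)·Dx + (-7 - 8·x)·Dx^2 + (1 + x)·Dx^3  (order 3).
h: a_k = 0, 0, 1, 7/3, 19/6, 31/10, 12/5, 97/63, …
ICs: h(0) = 0, h′(0) = 0, h′′(0) = 2.

f: a_k = 0, -1, 1/2, -1/3, 1/4, -1/5, 1/6, -1/7, …
g: a_k = -2, -8, -16, -64/3, -64/3, -256/15, -512/45, -2048/315, …
f·g: L₀ = L_f ⊗_s L_g, ord ≤ 2·1.
h=∫h₀ ⇒ L = L₀·Dx.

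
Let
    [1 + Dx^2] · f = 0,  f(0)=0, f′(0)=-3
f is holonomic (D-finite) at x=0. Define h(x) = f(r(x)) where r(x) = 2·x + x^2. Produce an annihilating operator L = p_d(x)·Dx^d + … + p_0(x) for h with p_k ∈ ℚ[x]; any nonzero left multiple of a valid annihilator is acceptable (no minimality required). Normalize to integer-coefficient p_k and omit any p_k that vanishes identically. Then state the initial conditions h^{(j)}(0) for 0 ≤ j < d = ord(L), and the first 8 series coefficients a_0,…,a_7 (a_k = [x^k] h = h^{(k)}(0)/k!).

L = (4 + 12·x + 12·x^2 + 4·x^3) - Dx + (1 + x)·Dx^2  (order 2).
h: a_k = 0, -6, -3, 4, 6, 11/5, -3/2, -202/105, …
ICs: h(0) = 0, h′(0) = -6.

f: a_k = 0, -3, 0, 1/2, 0, -1/40, 0, 1/1680, …
f∘r: x↦r, Dx↦Dx/r' in L_f ⇒ L₀.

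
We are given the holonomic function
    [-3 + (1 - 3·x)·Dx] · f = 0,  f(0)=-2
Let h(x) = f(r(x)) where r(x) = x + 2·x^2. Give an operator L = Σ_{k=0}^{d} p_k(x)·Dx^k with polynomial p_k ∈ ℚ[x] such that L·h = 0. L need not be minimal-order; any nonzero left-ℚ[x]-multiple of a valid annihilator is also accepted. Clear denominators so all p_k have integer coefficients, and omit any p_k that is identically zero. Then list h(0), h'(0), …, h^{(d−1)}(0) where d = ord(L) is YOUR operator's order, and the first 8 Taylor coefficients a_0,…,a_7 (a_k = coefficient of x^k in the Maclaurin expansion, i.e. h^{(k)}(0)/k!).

f: a_k = -2, -6, -18, -54, -162, -486, -1458, -4374, …
L₀ from L_f via x↦r, Dx↦r'^{-1}Dx.
L = (3 + 12·x) + (-1 + 3·x + 6·x^2)·Dx  (order 1).
h: a_k = -2, -6, -30, -126, -558, -2430, -10638, -46494, …
ICs: h(0) = -2.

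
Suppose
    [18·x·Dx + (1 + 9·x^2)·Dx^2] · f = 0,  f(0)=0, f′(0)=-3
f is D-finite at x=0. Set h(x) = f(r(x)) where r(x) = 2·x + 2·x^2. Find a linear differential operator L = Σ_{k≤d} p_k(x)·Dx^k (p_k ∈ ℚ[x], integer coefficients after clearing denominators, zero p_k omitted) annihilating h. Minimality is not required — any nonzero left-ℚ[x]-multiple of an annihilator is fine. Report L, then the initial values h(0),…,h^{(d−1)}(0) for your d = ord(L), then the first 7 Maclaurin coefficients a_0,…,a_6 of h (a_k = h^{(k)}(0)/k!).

L = (-2 + 72·x + 288·x^2 + 432·x^3 + 216·x^4)·Dx + (1 + 2·x + 36·x^2 + 144·x^3 + 180·x^4 + 72·x^5)·Dx^2  (order 2).
h: a_k = 0, -6, -6, 72, 216, -6696/5, -7704, …
ICs: h(0) = 0, h′(0) = -6.

f: a_k = 0, -3, 0, 9, 0, -243/5, 0, …
h₀=f(r): pull back L_f along r ⇒ L₀.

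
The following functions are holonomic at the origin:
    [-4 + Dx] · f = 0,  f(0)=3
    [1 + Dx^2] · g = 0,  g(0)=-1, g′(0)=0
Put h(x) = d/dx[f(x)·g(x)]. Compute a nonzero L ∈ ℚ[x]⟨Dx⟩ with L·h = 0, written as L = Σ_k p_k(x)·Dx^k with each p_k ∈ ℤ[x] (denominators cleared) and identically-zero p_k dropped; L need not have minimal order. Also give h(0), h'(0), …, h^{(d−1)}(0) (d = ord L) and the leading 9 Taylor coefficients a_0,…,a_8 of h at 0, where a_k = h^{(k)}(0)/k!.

L = 17 - 8·Dx + Dx^2  (order 2).
h: a_k = -12, -45, -78, -161/2, -101/2, -99/8, 727/60, 31679/1680, 50999/3360, …
ICs: h(0) = -12, h′(0) = -45.

f: a_k = 3, 12, 24, 32, 32, 128/5, 256/15, 1024/105, 512/105, …
g: a_k = -1, 0, 1/2, 0, -1/24, 0, 1/720, 0, -1/40320, …
L₀ := L_f ⊗_s L_g (sym. prod.), ord ≤ 2.
h₀' ⇒ L via d/dx closure of L₀.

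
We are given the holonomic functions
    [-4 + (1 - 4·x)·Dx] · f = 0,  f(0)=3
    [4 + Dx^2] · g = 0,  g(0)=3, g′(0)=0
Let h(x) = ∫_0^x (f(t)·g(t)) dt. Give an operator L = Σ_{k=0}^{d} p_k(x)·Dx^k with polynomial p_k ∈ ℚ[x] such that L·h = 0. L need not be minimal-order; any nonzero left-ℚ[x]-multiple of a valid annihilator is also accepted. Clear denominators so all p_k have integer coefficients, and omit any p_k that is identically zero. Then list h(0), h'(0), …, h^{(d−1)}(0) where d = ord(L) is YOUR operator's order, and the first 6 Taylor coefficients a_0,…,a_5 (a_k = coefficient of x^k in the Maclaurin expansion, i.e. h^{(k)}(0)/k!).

f: a_k = 3, 12, 48, 192, 768, 3072, …
g: a_k = 3, 0, -6, 0, 2, 0, …
Product ⇒ symmetric product L₀, ord ≤ 2.
Integrate: L := L₀·Dx.
L = (-4 + 16·x)·Dx + 8·Dx^2 + (-1 + 4·x)·Dx^3  (order 3).
h: a_k = 0, 9, 18, 42, 126, 2022/5, …
ICs: h(0) = 0, h′(0) = 9, h′′(0) = 36.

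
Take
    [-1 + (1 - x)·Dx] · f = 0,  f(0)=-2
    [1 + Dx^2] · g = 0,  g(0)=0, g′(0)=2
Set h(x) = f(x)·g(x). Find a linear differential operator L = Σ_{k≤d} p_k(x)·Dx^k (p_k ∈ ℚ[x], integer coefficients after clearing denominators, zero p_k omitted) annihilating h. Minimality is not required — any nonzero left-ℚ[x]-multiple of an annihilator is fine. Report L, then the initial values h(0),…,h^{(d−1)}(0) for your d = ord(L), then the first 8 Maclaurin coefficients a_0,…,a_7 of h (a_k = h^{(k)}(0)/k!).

f: a_k = -2, -2, -2, -2, -2, -2, -2, -2, …
g: a_k = 0, 2, 0, -1/3, 0, 1/60, 0, -1/2520, …
Sym-product of L_f,L_g gives L₀ (≤ ord 2).
L = (-1 + x) + 2·Dx + (-1 + x)·Dx^2  (order 2).
h: a_k = 0, -4, -4, -10/3, -10/3, -101/30, -101/30, -4241/1260, …
ICs: h(0) = 0, h′(0) = -4.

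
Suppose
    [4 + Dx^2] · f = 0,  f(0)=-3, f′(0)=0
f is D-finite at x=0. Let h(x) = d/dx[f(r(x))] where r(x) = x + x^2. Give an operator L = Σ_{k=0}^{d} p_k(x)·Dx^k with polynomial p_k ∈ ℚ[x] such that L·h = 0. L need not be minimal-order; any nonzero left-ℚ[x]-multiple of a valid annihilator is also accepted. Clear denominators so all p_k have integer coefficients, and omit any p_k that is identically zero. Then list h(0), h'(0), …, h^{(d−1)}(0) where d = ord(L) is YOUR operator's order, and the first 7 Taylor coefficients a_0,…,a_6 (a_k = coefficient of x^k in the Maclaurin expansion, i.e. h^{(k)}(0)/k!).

L = (16 + 32·x + 96·x^2 + 128·x^3 + 64·x^4) + (-6 - 12·x)·Dx + (1 + 4·x + 4·x^2)·Dx^2  (order 2).
h: a_k = 0, 12, 36, 16, -40, -352/5, -224/5, …
ICs: h(0) = 0, h′(0) = 12.

f: a_k = -3, 0, 6, 0, -2, 0, 4/15, …
Change of var in L_f (x↦r) gives L₀.
h=h₀': d/dx-closure on L₀ ⇒ L.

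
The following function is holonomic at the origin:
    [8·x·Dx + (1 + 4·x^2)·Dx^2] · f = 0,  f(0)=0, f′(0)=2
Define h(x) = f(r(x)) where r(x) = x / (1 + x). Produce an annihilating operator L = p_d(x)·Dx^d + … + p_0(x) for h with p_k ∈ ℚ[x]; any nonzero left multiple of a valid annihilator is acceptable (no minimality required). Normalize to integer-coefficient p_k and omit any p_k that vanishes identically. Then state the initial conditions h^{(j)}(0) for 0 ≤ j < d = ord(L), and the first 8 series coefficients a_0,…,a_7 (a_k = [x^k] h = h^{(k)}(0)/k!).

f: a_k = 0, 2, 0, -8/3, 0, 32/5, 0, -128/7, …
f∘r: x↦r, Dx↦Dx/r' in L_f ⇒ L₀.
L = (2 + 10·x)·Dx + (1 + 2·x + 5·x^2)·Dx^2  (order 2).
h: a_k = 0, 2, -2, -2/3, 6, -38/5, -22/3, 278/7, …
ICs: h(0) = 0, h′(0) = 2.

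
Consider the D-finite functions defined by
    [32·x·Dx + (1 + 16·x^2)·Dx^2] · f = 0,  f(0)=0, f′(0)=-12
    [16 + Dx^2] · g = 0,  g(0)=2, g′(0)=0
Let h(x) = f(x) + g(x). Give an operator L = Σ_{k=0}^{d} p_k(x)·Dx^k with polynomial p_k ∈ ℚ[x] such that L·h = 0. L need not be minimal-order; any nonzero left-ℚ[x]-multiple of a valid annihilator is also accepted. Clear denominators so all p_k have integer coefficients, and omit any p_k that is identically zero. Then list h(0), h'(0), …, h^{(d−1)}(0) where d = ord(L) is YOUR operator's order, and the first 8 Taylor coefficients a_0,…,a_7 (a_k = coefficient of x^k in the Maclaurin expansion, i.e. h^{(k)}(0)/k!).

f: a_k = 0, -12, 0, 64, 0, -3072/5, 0, 49152/7, …
g: a_k = 2, 0, -16, 0, 64/3, 0, -512/45, 0, …
Weyl lclm of L_f,L_g ⇒ L₀ (ord ≤ 4).
L = (-5632·x + 114688·x^3 + 131072·x^5)·Dx + (-16 + 1792·x^2 + 36864·x^4 + 65536·x^6)·Dx^2 + (-352·x + 7168·x^3 + 8192·x^5)·Dx^3 + (-1 + 112·x^2 + 2304·x^4 + 4096·x^6)·Dx^4  (order 4).
h: a_k = 2, -12, -16, 64, 64/3, -3072/5, -512/45, 49152/7, …
ICs: h(0) = 2, h′(0) = -12, h′′(0) = -32, h′′′(0) = 384.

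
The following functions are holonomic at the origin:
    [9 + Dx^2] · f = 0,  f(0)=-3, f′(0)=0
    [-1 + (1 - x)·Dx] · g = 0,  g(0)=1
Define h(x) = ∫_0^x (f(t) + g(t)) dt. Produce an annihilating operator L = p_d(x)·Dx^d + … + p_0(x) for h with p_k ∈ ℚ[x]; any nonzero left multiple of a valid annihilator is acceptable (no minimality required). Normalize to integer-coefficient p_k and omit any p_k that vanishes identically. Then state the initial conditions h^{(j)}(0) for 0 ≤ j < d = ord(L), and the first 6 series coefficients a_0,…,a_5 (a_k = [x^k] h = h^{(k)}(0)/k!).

L = (-135 + 162·x - 81·x^2)·Dx + (99 - 261·x + 243·x^2 - 81·x^3)·Dx^2 + (-15 + 18·x - 9·x^2)·Dx^3 + (11 - 29·x + 27·x^2 - 9·x^3)·Dx^4  (order 4).
h: a_k = 0, -2, 1/2, 29/6, 1/4, -73/40, …
ICs: h(0) = 0, h′(0) = -2, h′′(0) = 1, h′′′(0) = 29.

f: a_k = -3, 0, 27/2, 0, -81/8, 0, …
g: a_k = 1, 1, 1, 1, 1, 1, …
h₀=f+g: left-lcm gives L₀, ord ≤ 3.
∫: right-multiply L₀ by Dx.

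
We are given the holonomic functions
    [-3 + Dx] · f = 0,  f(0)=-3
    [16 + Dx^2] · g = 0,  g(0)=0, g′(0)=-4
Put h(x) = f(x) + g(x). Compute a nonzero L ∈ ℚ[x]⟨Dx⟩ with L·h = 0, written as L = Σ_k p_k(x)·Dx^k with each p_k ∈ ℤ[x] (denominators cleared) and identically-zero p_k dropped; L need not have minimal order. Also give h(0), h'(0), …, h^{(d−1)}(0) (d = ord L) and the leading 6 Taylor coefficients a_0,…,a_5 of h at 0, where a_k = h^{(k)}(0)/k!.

L = -48 + 16·Dx - 3·Dx^2 + Dx^3  (order 3).
h: a_k = -3, -13, -27/2, -17/6, -81/8, -1753/120, …
ICs: h(0) = -3, h′(0) = -13, h′′(0) = -27.

f: a_k = -3, -9, -27/2, -27/2, -81/8, -243/40, …
g: a_k = 0, -4, 0, 32/3, 0, -128/15, …
Sum ⇒ L₀ = lclm(L_f,L_g) in ℚ(x)⟨Dx⟩.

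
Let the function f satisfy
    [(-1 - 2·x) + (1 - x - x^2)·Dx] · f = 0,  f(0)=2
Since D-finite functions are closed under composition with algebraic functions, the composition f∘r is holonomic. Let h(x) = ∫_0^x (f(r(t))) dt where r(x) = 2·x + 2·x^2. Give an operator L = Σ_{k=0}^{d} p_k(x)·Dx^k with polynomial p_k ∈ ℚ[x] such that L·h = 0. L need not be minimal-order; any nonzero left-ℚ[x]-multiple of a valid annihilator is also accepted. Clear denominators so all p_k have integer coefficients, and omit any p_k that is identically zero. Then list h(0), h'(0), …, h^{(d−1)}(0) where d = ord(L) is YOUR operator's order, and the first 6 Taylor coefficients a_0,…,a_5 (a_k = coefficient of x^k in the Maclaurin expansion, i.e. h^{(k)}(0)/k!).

f: a_k = 2, 2, 4, 6, 10, 16, …
Change of var in L_f (x↦r) gives L₀.
h=∫h₀ ⇒ L = L₀·Dx.
L = (2 + 12·x + 24·x^2 + 16·x^3)·Dx + (-1 + 2·x + 6·x^2 + 8·x^3 + 4·x^4)·Dx^2  (order 2).
h: a_k = 0, 2, 2, 20/3, 20, 64, …
ICs: h(0) = 0, h′(0) = 2.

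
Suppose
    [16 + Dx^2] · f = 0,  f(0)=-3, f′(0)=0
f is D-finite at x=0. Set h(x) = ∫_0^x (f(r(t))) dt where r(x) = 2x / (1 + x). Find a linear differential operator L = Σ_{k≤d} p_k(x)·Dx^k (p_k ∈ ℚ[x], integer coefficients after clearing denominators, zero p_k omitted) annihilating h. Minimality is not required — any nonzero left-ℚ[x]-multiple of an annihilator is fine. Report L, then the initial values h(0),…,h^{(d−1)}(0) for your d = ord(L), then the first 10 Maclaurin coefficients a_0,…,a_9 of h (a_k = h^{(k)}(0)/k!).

f: a_k = -3, 0, 24, 0, -32, 0, 256/15, 0, -512/105, 0, …
Change of var in L_f (x↦r) gives L₀.
h=∫₀ˣh₀: take L = L₀·Dx.
L = 64·Dx + (2 + 6·x + 6·x^2 + 2·x^3)·Dx^2 + (1 + 4·x + 6·x^2 + 4·x^3 + x^4)·Dx^3  (order 3).
h: a_k = 0, -3, 0, 32, -48, -224/5, 832/3, -53216/105, 1944/5, 466336/945, …
ICs: h(0) = 0, h′(0) = -3, h′′(0) = 0.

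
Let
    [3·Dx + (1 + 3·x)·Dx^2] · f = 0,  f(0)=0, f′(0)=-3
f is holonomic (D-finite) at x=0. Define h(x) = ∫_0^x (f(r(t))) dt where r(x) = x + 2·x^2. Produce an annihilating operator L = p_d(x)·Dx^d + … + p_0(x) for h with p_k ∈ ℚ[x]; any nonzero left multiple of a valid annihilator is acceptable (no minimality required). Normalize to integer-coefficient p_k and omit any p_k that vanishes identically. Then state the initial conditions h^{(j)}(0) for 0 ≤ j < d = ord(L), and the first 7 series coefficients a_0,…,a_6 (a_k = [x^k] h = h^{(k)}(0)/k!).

f: a_k = 0, -3, 9/2, -9, 81/4, -243/5, 243/2, …
f∘r: x↦r, Dx↦Dx/r' in L_f ⇒ L₀.
h=∫h₀ ⇒ L = L₀·Dx.
L = (-1 + 12·x + 24·x^2)·Dx^2 + (1 + 7·x + 18·x^2 + 24·x^3)·Dx^3  (order 3).
h: a_k = 0, 0, -3/2, -1/2, 9/4, -63/20, 9/10, …
ICs: h(0) = 0, h′(0) = 0, h′′(0) = -3.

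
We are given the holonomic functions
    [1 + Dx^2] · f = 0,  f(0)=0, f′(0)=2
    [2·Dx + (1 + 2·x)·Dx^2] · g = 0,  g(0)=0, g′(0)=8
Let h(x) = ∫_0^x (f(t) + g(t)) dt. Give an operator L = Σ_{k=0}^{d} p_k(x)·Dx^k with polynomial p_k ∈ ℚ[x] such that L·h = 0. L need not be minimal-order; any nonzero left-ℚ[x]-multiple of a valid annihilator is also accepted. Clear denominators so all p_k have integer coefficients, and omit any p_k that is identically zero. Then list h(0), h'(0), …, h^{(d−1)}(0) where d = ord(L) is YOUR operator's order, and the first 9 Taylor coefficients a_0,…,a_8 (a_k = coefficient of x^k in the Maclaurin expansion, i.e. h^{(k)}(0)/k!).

f: a_k = 0, 2, 0, -1/3, 0, 1/60, 0, -1/2520, 0, …
g: a_k = 0, 8, -8, 32/3, -16, 128/5, -128/3, 512/7, -128, …
h₀=f+g: left-lcm gives L₀, ord ≤ 4.
Integrate: L := L₀·Dx.
L = (50 + 8·x + 8·x^2)·Dx^2 + (9 + 22·x + 12·x^2 + 8·x^3)·Dx^3 + (50 + 8·x + 8·x^2)·Dx^4 + (9 + 22·x + 12·x^2 + 8·x^3)·Dx^5  (order 5).
h: a_k = 0, 0, 5, -8/3, 31/12, -16/5, 1537/360, -128/21, 184319/20160, …
ICs: h(0) = 0, h′(0) = 0, h′′(0) = 10, h′′′(0) = -16, h′′′′(0) = 62.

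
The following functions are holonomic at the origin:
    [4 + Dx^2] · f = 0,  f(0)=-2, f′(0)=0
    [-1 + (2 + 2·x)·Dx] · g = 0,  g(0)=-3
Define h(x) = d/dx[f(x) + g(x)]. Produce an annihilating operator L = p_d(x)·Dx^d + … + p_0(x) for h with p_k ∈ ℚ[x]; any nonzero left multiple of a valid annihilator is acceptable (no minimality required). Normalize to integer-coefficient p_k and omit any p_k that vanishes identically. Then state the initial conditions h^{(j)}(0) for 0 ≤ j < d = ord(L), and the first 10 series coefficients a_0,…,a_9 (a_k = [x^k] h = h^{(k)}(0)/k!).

L = (-124 - 128·x - 64·x^2) + (-152 - 408·x - 384·x^2 - 128·x^3)·Dx + (-31 - 32·x - 16·x^2)·Dx^2 + (-38 - 102·x - 96·x^2 - 32·x^3)·Dx^3  (order 3).
h: a_k = -3/2, 35/4, -9/16, -467/96, -105/256, 11027/7680, -693/2048, 274333/1290240, -19305/65536, 105475427/371589120, …
ICs: h(0) = -3/2, h′(0) = 35/4, h′′(0) = -9/8.

f: a_k = -2, 0, 4, 0, -4/3, 0, 8/45, 0, -4/315, 0, …
g: a_k = -3, -3/2, 3/8, -3/16, 15/128, -21/256, 63/1024, -99/2048, 1287/32768, -2145/65536, …
h₀=f+g: left-lcm gives L₀, ord ≤ 3.
h₀' ⇒ L via d/dx closure of L₀.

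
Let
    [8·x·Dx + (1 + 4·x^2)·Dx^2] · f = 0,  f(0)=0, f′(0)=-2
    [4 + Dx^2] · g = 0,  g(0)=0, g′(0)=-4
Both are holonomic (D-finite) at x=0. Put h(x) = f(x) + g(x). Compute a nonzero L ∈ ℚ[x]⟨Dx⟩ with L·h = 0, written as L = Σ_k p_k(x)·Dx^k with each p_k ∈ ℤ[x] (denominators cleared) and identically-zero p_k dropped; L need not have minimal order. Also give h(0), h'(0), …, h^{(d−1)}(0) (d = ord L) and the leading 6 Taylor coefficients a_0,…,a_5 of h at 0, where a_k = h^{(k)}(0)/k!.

f: a_k = 0, -2, 0, 8/3, 0, -32/5, …
g: a_k = 0, -4, 0, 8/3, 0, -8/15, …
f+g: L₀ = lclm(L_f,L_g), ord ≤ 2+2.
L = (-352·x + 1792·x^3 + 512·x^5)·Dx + (-4 + 112·x^2 + 576·x^4 + 256·x^6)·Dx^2 + (-88·x + 448·x^3 + 128·x^5)·Dx^3 + (-1 + 28·x^2 + 144·x^4 + 64·x^6)·Dx^4  (order 4).
h: a_k = 0, -6, 0, 16/3, 0, -104/15, …
ICs: h(0) = 0, h′(0) = -6, h′′(0) = 0, h′′′(0) = 32.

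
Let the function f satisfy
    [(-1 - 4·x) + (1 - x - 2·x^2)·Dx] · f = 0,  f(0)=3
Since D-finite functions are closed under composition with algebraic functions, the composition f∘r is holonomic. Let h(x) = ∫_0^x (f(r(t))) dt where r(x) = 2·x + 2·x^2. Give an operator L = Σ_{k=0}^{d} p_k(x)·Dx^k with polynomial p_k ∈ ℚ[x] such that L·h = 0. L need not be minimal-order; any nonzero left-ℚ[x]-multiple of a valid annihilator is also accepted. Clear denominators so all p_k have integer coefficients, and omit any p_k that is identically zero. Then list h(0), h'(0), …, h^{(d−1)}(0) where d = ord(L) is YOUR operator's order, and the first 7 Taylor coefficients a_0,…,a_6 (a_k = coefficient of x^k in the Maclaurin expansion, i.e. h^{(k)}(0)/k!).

f: a_k = 3, 3, 9, 15, 33, 63, 129, …
Change of var in L_f (x↦r) gives L₀.
h=∫h₀ ⇒ L = L₀·Dx.
L = (2 + 20·x + 48·x^2 + 32·x^3)·Dx + (-1 + 2·x + 10·x^2 + 16·x^3 + 8·x^4)·Dx^2  (order 2).
h: a_k = 0, 3, 3, 14, 48, 924/5, 748, …
ICs: h(0) = 0, h′(0) = 3.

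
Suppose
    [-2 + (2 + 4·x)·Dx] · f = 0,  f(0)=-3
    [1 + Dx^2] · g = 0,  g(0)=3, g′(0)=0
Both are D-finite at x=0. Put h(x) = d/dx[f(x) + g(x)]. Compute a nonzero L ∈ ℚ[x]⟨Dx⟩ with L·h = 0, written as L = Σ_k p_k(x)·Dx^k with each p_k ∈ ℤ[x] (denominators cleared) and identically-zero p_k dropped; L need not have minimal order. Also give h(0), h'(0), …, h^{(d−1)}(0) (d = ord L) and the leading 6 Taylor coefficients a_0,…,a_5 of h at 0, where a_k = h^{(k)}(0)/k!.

L = (-4 - x - x^2) + (-1 - 3·x - 3·x^2 - 2·x^3)·Dx + (-4 - x - x^2)·Dx^2 + (-1 - 3·x - 3·x^2 - 2·x^3)·Dx^3  (order 3).
h: a_k = -3, 0, -9/2, 8, -105/8, 118/5, …
ICs: h(0) = -3, h′(0) = 0, h′′(0) = -9.

f: a_k = -3, -3, 3/2, -3/2, 15/8, -21/8, …
g: a_k = 3, 0, -3/2, 0, 1/8, 0, …
L₀ := lclm(L_f,L_g); ord L₀ ≤ 1+2.
h₀' ⇒ L via d/dx closure of L₀.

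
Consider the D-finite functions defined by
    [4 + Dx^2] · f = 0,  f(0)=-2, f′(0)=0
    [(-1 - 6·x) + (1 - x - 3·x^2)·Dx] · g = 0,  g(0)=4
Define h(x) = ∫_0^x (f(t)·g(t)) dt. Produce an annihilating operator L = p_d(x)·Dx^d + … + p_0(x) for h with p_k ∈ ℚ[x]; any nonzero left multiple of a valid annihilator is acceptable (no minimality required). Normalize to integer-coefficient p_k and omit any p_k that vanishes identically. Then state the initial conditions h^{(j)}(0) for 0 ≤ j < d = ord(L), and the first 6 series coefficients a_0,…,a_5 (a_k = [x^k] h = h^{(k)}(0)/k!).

f: a_k = -2, 0, 4, 0, -4/3, 0, …
g: a_k = 4, 4, 16, 28, 76, 160, …
f·g: L₀ = L_f ⊗_s L_g, ord ≤ 2·1.
h=∫₀ˣh₀: take L = L₀·Dx.
L = (2 + 4·x + 12·x^2)·Dx + (2 + 12·x)·Dx^2 + (-1 + x + 3·x^2)·Dx^3  (order 3).
h: a_k = 0, -8, -4, -16/3, -10, -56/3, …
ICs: h(0) = 0, h′(0) = -8, h′′(0) = -8.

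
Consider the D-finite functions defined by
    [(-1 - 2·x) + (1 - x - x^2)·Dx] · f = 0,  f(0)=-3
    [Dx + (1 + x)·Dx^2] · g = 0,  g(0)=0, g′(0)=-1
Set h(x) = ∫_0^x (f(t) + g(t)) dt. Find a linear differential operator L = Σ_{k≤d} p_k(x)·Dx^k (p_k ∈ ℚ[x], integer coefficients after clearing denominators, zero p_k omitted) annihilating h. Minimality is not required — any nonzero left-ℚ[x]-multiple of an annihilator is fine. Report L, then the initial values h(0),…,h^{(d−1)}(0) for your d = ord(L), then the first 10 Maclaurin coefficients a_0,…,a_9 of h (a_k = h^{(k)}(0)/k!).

f: a_k = -3, -3, -6, -9, -15, -24, -39, -63, -102, -165, …
g: a_k = 0, -1, 1/2, -1/3, 1/4, -1/5, 1/6, -1/7, 1/8, -1/9, …
h₀=f+g: left-lcm gives L₀, ord ≤ 3.
h=∫₀ˣh₀: take L = L₀·Dx.
L = (26 + 70·x + 76·x^2 + 36·x^3 + 12·x^4)·Dx^2 + (16 + 84·x + 160·x^2 + 144·x^3 + 74·x^4 + 20·x^5)·Dx^3 + (-5 - 11·x + x^2 + 23·x^3 + 29·x^4 + 17·x^5 + 4·x^6)·Dx^4  (order 4).
h: a_k = 0, -3, -2, -11/6, -7/3, -59/20, -121/30, -233/42, -221/28, -815/72, …
ICs: h(0) = 0, h′(0) = -3, h′′(0) = -4, h′′′(0) = -11.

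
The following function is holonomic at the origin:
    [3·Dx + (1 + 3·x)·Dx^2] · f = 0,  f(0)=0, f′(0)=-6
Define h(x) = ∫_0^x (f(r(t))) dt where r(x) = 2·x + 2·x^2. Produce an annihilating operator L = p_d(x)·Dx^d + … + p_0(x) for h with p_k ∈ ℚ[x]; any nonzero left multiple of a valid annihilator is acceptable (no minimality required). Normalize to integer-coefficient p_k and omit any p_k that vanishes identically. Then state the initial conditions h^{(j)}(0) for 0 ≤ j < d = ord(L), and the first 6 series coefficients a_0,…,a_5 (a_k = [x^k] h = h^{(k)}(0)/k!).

f: a_k = 0, -6, 9, -18, 81/2, -486/5, …
L₀ from L_f via x↦r, Dx↦r'^{-1}Dx.
h=∫h₀ ⇒ L = L₀·Dx.
L = (4 + 12·x + 12·x^2)·Dx^2 + (1 + 8·x + 18·x^2 + 12·x^3)·Dx^3  (order 3).
h: a_k = 0, 0, -6, 8, -18, 252/5, …
ICs: h(0) = 0, h′(0) = 0, h′′(0) = -12.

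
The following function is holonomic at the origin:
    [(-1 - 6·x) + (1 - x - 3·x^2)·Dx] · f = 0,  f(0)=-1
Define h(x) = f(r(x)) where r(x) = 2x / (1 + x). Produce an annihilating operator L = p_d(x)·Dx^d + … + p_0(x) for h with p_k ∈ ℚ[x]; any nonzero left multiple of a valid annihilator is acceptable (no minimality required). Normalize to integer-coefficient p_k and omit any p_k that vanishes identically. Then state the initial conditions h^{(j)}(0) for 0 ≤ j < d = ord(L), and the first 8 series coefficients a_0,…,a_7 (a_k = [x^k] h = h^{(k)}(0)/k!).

L = (2 + 26·x) + (-1 - x + 13·x^2 + 13·x^3)·Dx  (order 1).
h: a_k = -1, -2, -14, -26, -182, -338, -2366, -4394, …
ICs: h(0) = -1.

f: a_k = -1, -1, -4, -7, -19, -40, -97, -217, …
Change of var in L_f (x↦r) gives L₀.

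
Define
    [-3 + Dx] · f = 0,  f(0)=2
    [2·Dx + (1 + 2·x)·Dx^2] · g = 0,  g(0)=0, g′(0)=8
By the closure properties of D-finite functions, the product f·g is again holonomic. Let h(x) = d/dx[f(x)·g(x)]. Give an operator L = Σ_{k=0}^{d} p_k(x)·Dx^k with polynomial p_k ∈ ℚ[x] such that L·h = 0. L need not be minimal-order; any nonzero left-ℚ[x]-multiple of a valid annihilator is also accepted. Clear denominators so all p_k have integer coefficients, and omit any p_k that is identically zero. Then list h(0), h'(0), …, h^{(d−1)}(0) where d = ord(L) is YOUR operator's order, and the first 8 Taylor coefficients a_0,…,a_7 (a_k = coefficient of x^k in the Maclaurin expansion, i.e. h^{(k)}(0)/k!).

L = (15 + 36·x + 108·x^2) + (-8 - 36·x - 72·x^2)·Dx + (1 + 8·x + 12·x^2)·Dx^2  (order 2).
h: a_k = 16, 64, 136, 128, 166, -8, 1137/5, -1792/5, …
ICs: h(0) = 16, h′(0) = 64.

f: a_k = 2, 6, 9, 9, 27/4, 81/20, 81/40, 243/280, …
g: a_k = 0, 8, -8, 32/3, -16, 128/5, -128/3, 512/7, …
L₀ := L_f ⊗_s L_g (sym. prod.), ord ≤ 2.
h₀' ⇒ L via d/dx closure of L₀.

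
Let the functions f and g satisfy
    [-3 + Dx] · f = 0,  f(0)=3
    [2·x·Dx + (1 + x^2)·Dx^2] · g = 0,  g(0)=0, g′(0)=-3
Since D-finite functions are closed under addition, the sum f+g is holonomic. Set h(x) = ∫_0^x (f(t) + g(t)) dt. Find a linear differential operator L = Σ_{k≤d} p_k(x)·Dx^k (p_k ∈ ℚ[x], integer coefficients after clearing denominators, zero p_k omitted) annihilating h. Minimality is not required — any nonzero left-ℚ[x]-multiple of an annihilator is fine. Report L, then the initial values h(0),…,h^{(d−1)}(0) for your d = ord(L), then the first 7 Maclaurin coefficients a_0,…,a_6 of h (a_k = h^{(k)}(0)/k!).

f: a_k = 3, 9, 27/2, 27/2, 81/8, 243/40, 243/80, …
g: a_k = 0, -3, 0, 1, 0, -3/5, 0, …
f+g: L₀ = lclm(L_f,L_g), ord ≤ 1+2.
Integrate: L := L₀·Dx.
L = (6 - 18·x - 18·x^2 - 18·x^3)·Dx^2 + (-11 - 12·x^2 - 9·x^4)·Dx^3 + (3 + 2·x + 6·x^2 + 2·x^3 + 3·x^4)·Dx^4  (order 4).
h: a_k = 0, 3, 3, 9/2, 29/8, 81/40, 73/80, …
ICs: h(0) = 0, h′(0) = 3, h′′(0) = 6, h′′′(0) = 27.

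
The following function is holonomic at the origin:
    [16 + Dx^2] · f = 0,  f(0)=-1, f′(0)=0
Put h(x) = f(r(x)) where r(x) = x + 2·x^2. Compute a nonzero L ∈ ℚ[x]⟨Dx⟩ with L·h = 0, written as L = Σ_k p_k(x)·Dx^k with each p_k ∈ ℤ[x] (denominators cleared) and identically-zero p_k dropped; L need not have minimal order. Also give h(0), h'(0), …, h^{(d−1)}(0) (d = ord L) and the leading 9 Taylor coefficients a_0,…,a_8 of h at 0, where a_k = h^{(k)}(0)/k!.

f: a_k = -1, 0, 8, 0, -32/3, 0, 256/45, 0, -512/315, …
Substitute x→r, Dx→(1/r')Dx; clear ⇒ L₀.
L = (16 + 192·x + 768·x^2 + 1024·x^3) - 4·Dx + (1 + 4·x)·Dx^2  (order 2).
h: a_k = -1, 0, 8, 32, 64/3, -256/3, -11264/45, -4096/15, 53248/315, …
ICs: h(0) = -1, h′(0) = 0.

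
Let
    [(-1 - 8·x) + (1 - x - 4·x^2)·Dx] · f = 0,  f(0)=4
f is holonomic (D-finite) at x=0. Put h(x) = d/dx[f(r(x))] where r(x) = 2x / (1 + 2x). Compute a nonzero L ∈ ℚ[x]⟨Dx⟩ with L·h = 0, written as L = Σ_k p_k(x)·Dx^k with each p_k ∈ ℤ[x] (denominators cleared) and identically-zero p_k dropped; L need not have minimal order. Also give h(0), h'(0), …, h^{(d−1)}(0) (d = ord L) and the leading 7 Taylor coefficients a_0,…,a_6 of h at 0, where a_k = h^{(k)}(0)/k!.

L = (16 + 96·x + 960·x^2 + 1152·x^3) + (-1 - 22·x - 60·x^2 + 248·x^3 + 576·x^4)·Dx  (order 1).
h: a_k = 8, 128, 0, 4096, -10240, 122880, -516096, …
ICs: h(0) = 8.

f: a_k = 4, 4, 20, 36, 116, 260, 724, …
Substitute x→r, Dx→(1/r')Dx; clear ⇒ L₀.
Derive L from L₀ (diff closure).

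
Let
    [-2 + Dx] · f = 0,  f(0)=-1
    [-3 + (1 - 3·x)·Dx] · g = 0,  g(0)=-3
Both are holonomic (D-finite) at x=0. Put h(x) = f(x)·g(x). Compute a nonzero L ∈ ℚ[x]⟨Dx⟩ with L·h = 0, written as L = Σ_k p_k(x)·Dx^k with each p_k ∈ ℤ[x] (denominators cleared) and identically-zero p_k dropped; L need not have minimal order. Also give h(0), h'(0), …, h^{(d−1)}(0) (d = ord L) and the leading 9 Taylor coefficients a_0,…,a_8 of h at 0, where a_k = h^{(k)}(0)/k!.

L = (5 - 6·x) + (-1 + 3·x)·Dx  (order 1).
h: a_k = 3, 15, 51, 157, 473, 7099/5, 12779/3, 1341803/105, 4025411/105, …
ICs: h(0) = 3.

f: a_k = -1, -2, -2, -4/3, -2/3, -4/15, -4/45, -8/315, -2/315, …
g: a_k = -3, -9, -27, -81, -243, -729, -2187, -6561, -19683, …
Product ⇒ symmetric product L₀, ord ≤ 1.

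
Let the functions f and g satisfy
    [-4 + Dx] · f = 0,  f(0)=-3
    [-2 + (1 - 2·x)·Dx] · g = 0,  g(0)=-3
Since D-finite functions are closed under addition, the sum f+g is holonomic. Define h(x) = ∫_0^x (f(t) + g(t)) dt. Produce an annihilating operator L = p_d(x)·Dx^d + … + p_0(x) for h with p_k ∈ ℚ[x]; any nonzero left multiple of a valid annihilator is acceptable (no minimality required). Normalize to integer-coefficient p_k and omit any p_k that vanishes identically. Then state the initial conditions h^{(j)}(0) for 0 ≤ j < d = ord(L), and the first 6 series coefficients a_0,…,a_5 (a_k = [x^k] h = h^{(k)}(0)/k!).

L = 32·x·Dx + (4 - 32·x + 32·x^2)·Dx^2 + (-1 + 6·x - 8·x^2)·Dx^3  (order 3).
h: a_k = 0, -6, -9, -12, -14, -16, …
ICs: h(0) = 0, h′(0) = -6, h′′(0) = -18.

f: a_k = -3, -12, -24, -32, -32, -128/5, …
g: a_k = -3, -6, -12, -24, -48, -96, …
L₀ := lclm(L_f,L_g); ord L₀ ≤ 1+1.
∫: right-multiply L₀ by Dx.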